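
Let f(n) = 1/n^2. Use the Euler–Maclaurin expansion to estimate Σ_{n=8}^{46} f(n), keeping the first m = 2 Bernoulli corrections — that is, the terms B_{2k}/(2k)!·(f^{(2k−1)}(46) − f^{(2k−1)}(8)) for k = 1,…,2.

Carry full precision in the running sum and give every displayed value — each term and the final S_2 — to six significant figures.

S_2 ≈ 0.111632

∫_8^46 1/x^2 dx evaluates to 0.103261.
Endpoint term: (f(8) + f(46))/2 = (0.0156250 + 0.000472590)/2 = 0.00804879.
Integral + boundary = 0.111310.
Order-1 term: 1/12 · (-2.05474e-05 − (-0.00390625)) = 0.000323809.
Running total after k=1: 0.111633.
Order-2 term: −1/720 · (-1.16526e-07 − (-0.000732422)) = -1.01709e-06.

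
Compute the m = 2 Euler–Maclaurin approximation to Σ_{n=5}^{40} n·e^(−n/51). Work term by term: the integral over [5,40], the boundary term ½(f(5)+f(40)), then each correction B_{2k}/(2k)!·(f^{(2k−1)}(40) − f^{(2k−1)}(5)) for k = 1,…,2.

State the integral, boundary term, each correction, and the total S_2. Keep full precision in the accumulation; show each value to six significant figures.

S_2 ≈ 482.318

Integral: ∫_5^40 x·e^(−x/51) dx = 470.983.
Endpoint term: (f(5) + f(40))/2 = (4.53307 + 18.2573)/2 = 11.3952.
Integral + boundary = 482.378.
Correction k=1: B_{2}/2! · (f^{(1)}(40) − f^{(1)}(5)) = 1/12 · (0.0984463 − 0.817730) = -0.0599403.
After k=1: 482.318.
Correction k=2: B_{4}/4! · (f^{(3)}(40) − f^{(3)}(5)) = −1/720 · (0.000388817 − 0.00101152) = 8.64862e-07.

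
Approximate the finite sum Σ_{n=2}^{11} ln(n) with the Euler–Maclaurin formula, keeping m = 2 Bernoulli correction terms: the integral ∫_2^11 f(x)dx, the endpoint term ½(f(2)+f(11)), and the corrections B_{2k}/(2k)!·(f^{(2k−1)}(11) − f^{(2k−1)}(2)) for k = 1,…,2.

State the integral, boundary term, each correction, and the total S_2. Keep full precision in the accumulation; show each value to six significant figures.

∫_2^11 ln(x) dx evaluates to 15.9906.
½[f(2) + f(11)] = ½[0.693147 + 2.39790] = 1.54552.
Integral + boundary = 17.5361.
Order-1 term: 1/12 · (0.0909091 − 0.500000) = -0.0340909.
Partial sum through k=1: 17.5020.
Order-2 term: −1/720 · (0.00150263 − 0.250000) = 0.000345135.

S_2 ≈ 17.5023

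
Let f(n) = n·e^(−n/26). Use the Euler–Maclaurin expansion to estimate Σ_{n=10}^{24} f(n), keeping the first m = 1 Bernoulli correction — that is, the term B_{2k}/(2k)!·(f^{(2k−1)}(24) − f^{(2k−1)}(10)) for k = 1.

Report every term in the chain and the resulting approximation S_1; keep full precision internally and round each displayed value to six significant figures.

S_1 ≈ 128.802

∫_10^24 x·e^(−x/26) dx evaluates to 120.664.
Boundary: ½(f(10) + f(24)) = ½(6.80712 + 9.53507) = 8.17110.
Running total after boundary: 128.835.
Correction k=1: B_{2}/2! · (f^{(1)}(24) − f^{(1)}(10)) = 1/12 · (0.0305611 − 0.418900) = -0.0323616.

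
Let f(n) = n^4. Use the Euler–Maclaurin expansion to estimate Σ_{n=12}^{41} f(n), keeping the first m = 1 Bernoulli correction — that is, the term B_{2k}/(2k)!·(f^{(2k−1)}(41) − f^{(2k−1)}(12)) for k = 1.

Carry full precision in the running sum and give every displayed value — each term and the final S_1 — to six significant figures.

S_1 ≈ 2.45671e+07

Integral: ∫_12^41 x^4 dx = 2.31215e+07.
½[f(12) + f(41)] = ½[20736.0 + 2.82576e+06] = 1.42325e+06.
Running total after boundary: 2.45447e+07.
k=1: B_{2}/(2)! × [f^{(1)}(41) − f^{(1)}(12)] = 1/12 × (275684 − 6912.00) = 22397.7.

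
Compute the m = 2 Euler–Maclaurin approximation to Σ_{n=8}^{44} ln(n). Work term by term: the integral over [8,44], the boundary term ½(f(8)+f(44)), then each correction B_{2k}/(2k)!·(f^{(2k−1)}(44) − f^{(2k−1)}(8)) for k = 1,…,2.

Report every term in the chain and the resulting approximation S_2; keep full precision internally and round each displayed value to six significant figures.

The integral term ∫_8^44 ln(x) dx = 113.869.
Endpoint term: (f(8) + f(44))/2 = (2.07944 + 3.78419)/2 = 2.93182.
Running total after boundary: 116.801.
Order-1 term: 1/12 · (0.0227273 − 0.125000) = -0.00852273.
Running total after k=1: 116.792.
Order-2 term: −1/720 · (2.34786e-05 − 0.00390625) = 5.39274e-06.

S_2 ≈ 116.792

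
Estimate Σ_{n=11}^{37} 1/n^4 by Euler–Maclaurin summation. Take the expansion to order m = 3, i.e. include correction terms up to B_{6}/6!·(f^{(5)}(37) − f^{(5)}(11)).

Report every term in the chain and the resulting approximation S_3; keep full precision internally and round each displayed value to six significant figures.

S_3 ≈ 0.000280331

∫_11^37 1/x^4 dx evaluates to 0.000243858.
Endpoint term: (f(11) + f(37))/2 = (6.83013e-05 + 5.33572e-07)/2 = 3.44175e-05.
Running total after boundary: 0.000278275.
k=1: B_{2}/(2)! × [f^{(1)}(37) − f^{(1)}(11)] = 1/12 × (-5.76835e-08 − (-2.48369e-05)) = 2.06493e-06.
Partial sum through k=1: 0.000280340.
k=2: B_{4}/(4)! × [f^{(3)}(37) − f^{(3)}(11)] = −1/720 × (-1.26406e-09 − (-6.15790e-06)) = -8.55088e-09.
Partial sum through k=2: 0.000280331.
k=3: B_{6}/(6)! × [f^{(5)}(37) − f^{(5)}(11)] = 1/30240 × (-5.17075e-11 − (-2.84994e-06)) = 9.42422e-11.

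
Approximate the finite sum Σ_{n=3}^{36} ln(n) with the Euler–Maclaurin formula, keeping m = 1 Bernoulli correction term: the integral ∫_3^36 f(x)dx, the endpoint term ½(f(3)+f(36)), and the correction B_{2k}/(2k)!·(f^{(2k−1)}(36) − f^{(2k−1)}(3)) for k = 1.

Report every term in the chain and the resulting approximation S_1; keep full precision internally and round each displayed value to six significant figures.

S_1 ≈ 95.0264

Integral: ∫_3^36 ln(x) dx = 92.7108.
Endpoint term: (f(3) + f(36))/2 = (1.09861 + 3.58352)/2 = 2.34107.
Running total after boundary: 95.0519.
k=1: B_{2}/(2)! × [f^{(1)}(36) − f^{(1)}(3)] = 1/12 × (0.0277778 − 0.333333) = -0.0254630.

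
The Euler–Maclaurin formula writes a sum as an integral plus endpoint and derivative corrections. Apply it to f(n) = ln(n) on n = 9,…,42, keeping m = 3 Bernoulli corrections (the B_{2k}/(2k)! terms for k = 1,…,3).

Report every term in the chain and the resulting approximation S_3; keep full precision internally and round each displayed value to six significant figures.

Integral: ∫_9^42 ln(x) dx = 104.207.
Boundary: ½(f(9) + f(42)) = ½(2.19722 + 3.73767) = 2.96745.
So far: 107.175.
Correction k=1: B_{2}/2! · (f^{(1)}(42) − f^{(1)}(9)) = 1/12 · (0.0238095 − 0.111111) = -0.00727513.
After k=1: 107.167.
Correction k=2: B_{4}/4! · (f^{(3)}(42) − f^{(3)}(9)) = −1/720 · (2.69949e-05 − 0.00274348) = 3.77290e-06.
After k=2: 107.167.
Correction k=3: B_{6}/6! · (f^{(5)}(42) − f^{(5)}(9)) = 1/30240 · (1.83639e-07 − 0.000406442) = -1.34345e-08.

S_3 ≈ 107.167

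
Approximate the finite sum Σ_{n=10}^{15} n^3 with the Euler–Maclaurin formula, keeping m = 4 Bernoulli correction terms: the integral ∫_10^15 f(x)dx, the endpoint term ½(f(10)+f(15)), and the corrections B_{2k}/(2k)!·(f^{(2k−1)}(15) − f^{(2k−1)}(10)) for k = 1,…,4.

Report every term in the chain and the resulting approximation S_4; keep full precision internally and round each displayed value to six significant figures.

S_4 ≈ 12375.0

Integral: ∫_10^15 x^3 dx = 10156.2.
Boundary: ½(f(10) + f(15)) = ½(1000.00 + 3375.00) = 2187.50.
So far: 12343.8.
Correction k=1: B_{2}/2! · (f^{(1)}(15) − f^{(1)}(10)) = 1/12 · (675.000 − 300.000) = 31.2500.
Partial sum through k=1: 12375.0.
Correction k=2: B_{4}/4! · (f^{(3)}(15) − f^{(3)}(10)) = −1/720 · (6.00000 − 6.00000) = 0.00000.
Partial sum through k=2: 12375.0.
Correction k=3: B_{6}/6! · (f^{(5)}(15) − f^{(5)}(10)) = 1/30240 · (0.00000 − 0.00000) = 0.00000.
Partial sum through k=3: 12375.0.
Correction k=4: B_{8}/8! · (f^{(7)}(15) − f^{(7)}(10)) = −1/1209600 · (0.00000 − 0.00000) = 0.00000.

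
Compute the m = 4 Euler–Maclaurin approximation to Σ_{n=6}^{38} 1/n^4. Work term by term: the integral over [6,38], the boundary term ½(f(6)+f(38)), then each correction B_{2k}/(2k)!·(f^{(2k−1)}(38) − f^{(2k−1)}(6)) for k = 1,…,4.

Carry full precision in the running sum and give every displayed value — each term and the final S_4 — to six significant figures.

Integral: ∫_6^38 1/x^4 dx = 0.00153714.
Boundary: ½(f(6) + f(38)) = ½(0.000771605 + 4.79585e-07) = 0.000386042.
Integral + boundary = 0.00192318.
Order-1 term: 1/12 · (-5.04826e-08 − (-0.000514403)) = 4.28627e-05.
Running total after k=1: 0.00196604.
Order-2 term: −1/720 · (-1.04881e-09 − (-0.000428669)) = -5.95373e-07.
Running total after k=2: 0.00196544.
Order-3 term: 1/30240 · (-4.06740e-11 − (-0.000666819)) = 2.20509e-08.
Running total after k=3: 0.00196547.
Order-4 term: −1/1209600 · (-2.53508e-12 − (-0.00166705)) = -1.37818e-09.

S_4 ≈ 0.00196547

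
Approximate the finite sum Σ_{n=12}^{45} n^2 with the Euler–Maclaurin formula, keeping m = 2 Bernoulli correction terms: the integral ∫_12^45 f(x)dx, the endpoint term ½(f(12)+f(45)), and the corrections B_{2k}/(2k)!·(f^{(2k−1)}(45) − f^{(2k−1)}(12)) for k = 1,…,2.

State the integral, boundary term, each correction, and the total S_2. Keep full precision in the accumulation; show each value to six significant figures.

S_2 ≈ 30889.0

The integral term ∫_12^45 x^2 dx = 29799.0.
Boundary: ½(f(12) + f(45)) = ½(144.000 + 2025.00) = 1084.50.
Integral + boundary = 30883.5.
Order-1 term: 1/12 · (90.0000 − 24.0000) = 5.50000.
Running total after k=1: 30889.0.
Order-2 term: −1/720 · (0.00000 − 0.00000) = 0.00000.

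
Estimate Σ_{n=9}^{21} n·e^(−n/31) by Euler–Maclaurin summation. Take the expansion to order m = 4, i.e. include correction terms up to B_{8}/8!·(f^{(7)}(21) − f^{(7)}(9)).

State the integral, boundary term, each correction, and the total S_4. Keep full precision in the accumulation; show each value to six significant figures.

S_4 ≈ 117.439

∫_9^21 x·e^(−x/31) dx evaluates to 108.771.
Endpoint term: (f(9) + f(21))/2 = (6.73220 + 10.6664)/2 = 8.69932.
So far: 117.470.
Order-1 term: 1/12 · (0.163847 − 0.530854) = -0.0305839.
Running total after k=1: 117.439.
Order-2 term: −1/720 · (0.00122757 − 0.00210916) = 1.22442e-06.
Running total after k=2: 117.439.
Order-3 term: 1/30240 · (2.37737e-06 − 3.81469e-06) = -4.75303e-11.
Running total after k=3: 117.439.
Order-4 term: −1/1209600 · (3.61847e-09 − 5.65517e-09) = 1.68378e-15.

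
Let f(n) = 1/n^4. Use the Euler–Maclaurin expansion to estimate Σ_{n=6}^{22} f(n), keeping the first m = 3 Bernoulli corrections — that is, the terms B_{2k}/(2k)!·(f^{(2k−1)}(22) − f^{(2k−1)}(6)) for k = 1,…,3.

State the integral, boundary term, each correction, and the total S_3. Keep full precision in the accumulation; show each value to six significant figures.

S_3 ≈ 0.00194207

∫_6^22 1/x^4 dx evaluates to 0.00151191.
Endpoint term: (f(6) + f(22))/2 = (0.000771605 + 4.26883e-06)/2 = 0.000387937.
Integral + boundary = 0.00189984.
Order-1 term: 1/12 · (-7.76152e-07 − (-0.000514403)) = 4.28023e-05.
Running total after k=1: 0.00194264.
Order-2 term: −1/720 · (-4.81086e-08 − (-0.000428669)) = -5.95307e-07.
Running total after k=2: 0.00194205.
Order-3 term: 1/30240 · (-5.56628e-09 − (-0.000666819)) = 2.20507e-08.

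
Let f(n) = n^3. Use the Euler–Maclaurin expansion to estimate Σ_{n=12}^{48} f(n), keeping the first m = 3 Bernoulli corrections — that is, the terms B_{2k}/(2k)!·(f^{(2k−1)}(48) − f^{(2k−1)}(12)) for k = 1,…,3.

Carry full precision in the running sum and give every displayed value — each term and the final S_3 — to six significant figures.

∫_12^48 x^3 dx evaluates to 1.32192e+06.
Endpoint term: (f(12) + f(48))/2 = (1728.00 + 110592)/2 = 56160.0.
Running total after boundary: 1.37808e+06.
k=1: B_{2}/(2)! × [f^{(1)}(48) − f^{(1)}(12)] = 1/12 × (6912.00 − 432.000) = 540.000.
Partial sum through k=1: 1.37862e+06.
k=2: B_{4}/(4)! × [f^{(3)}(48) − f^{(3)}(12)] = −1/720 × (6.00000 − 6.00000) = 0.00000.
Partial sum through k=2: 1.37862e+06.
k=3: B_{6}/(6)! × [f^{(5)}(48) − f^{(5)}(12)] = 1/30240 × (0.00000 − 0.00000) = 0.00000.

S_3 ≈ 1.37862e+06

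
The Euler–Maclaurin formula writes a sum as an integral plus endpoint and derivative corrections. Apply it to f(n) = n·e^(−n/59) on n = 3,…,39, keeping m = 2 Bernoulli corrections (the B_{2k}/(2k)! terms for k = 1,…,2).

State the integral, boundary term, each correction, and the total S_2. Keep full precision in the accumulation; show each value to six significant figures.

S_2 ≈ 502.686

The integral term ∫_3^39 x·e^(−x/59) dx = 491.253.
½[f(3) + f(39)] = ½[2.85127 + 20.1367] = 11.4940.
Integral + boundary = 502.747.
Correction k=1: B_{2}/2! · (f^{(1)}(39) − f^{(1)}(3)) = 1/12 · (0.175026 − 0.902097) = -0.0605893.
After k=1: 502.686.
Correction k=2: B_{4}/4! · (f^{(3)}(39) − f^{(3)}(3)) = −1/720 · (0.000346934 − 0.000805212) = 6.36498e-07.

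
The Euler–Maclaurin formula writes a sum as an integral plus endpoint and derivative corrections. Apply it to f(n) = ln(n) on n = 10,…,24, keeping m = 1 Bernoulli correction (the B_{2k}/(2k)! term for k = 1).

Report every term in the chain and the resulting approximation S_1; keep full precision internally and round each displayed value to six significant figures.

S_1 ≈ 41.9829

The integral term ∫_10^24 ln(x) dx = 39.2474.
½[f(10) + f(24)] = ½[2.30259 + 3.17805] = 2.74032.
Integral + boundary = 41.9878.
k=1: B_{2}/(2)! × [f^{(1)}(24) − f^{(1)}(10)] = 1/12 × (0.0416667 − 0.100000) = -0.00486111.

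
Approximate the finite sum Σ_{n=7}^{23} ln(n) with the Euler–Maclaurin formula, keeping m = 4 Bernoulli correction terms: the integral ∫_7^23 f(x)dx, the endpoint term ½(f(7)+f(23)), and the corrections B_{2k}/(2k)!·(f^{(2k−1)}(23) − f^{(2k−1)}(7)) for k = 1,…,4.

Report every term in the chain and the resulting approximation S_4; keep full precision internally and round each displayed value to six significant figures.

The integral term ∫_7^23 ln(x) dx = 42.4950.
Endpoint term: (f(7) + f(23))/2 = (1.94591 + 3.13549)/2 = 2.54070.
Running total after boundary: 45.0357.
Correction k=1: B_{2}/2! · (f^{(1)}(23) − f^{(1)}(7)) = 1/12 · (0.0434783 − 0.142857) = -0.00828157.
Partial sum through k=1: 45.0274.
Correction k=2: B_{4}/4! · (f^{(3)}(23) − f^{(3)}(7)) = −1/720 · (0.000164379 − 0.00583090) = 7.87017e-06.
Partial sum through k=2: 45.0274.
Correction k=3: B_{6}/6! · (f^{(5)}(23) − f^{(5)}(7)) = 1/30240 · (3.72883e-06 − 0.00142798) = -4.70981e-08.
Partial sum through k=3: 45.0274.
Correction k=4: B_{8}/8! · (f^{(7)}(23) − f^{(7)}(7)) = −1/1209600 · (2.11465e-07 − 0.000874271) = 7.22602e-10.

S_4 ≈ 45.0274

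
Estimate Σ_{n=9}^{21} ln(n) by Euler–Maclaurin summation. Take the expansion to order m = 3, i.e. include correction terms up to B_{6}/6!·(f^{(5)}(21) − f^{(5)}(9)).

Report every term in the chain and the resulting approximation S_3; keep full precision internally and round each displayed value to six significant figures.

S_3 ≈ 34.7755

∫_9^21 ln(x) dx evaluates to 32.1599.
Boundary: ½(f(9) + f(21)) = ½(2.19722 + 3.04452) = 2.62087.
Running total after boundary: 34.7808.
Correction k=1: B_{2}/2! · (f^{(1)}(21) − f^{(1)}(9)) = 1/12 · (0.0476190 − 0.111111) = -0.00529101.
After k=1: 34.7755.
Correction k=2: B_{4}/4! · (f^{(3)}(21) − f^{(3)}(9)) = −1/720 · (0.000215959 − 0.00274348) = 3.51045e-06.
After k=2: 34.7755.
Correction k=3: B_{6}/6! · (f^{(5)}(21) − f^{(5)}(9)) = 1/30240 · (5.87645e-06 − 0.000406442) = -1.32462e-08.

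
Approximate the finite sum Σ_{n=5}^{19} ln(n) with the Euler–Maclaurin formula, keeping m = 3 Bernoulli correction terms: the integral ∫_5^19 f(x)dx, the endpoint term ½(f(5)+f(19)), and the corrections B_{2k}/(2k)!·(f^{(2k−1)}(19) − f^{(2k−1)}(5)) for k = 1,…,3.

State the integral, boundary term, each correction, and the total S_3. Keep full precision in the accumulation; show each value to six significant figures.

S_3 ≈ 36.1618

∫_5^19 ln(x) dx evaluates to 33.8972.
Endpoint term: (f(5) + f(19))/2 = (1.60944 + 2.94444)/2 = 2.27694.
Integral + boundary = 36.1741.
Order-1 term: 1/12 · (0.0526316 − 0.200000) = -0.0122807.
Running total after k=1: 36.1618.
Order-2 term: −1/720 · (0.000291588 − 0.0160000) = 2.18172e-05.
Running total after k=2: 36.1618.
Order-3 term: 1/30240 · (9.69267e-06 − 0.00768000) = -2.53648e-07.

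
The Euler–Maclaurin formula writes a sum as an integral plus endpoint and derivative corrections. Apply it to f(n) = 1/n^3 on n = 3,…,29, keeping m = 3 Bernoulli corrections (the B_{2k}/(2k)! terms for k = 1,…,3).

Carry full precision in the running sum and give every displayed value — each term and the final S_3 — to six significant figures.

Integral: ∫_3^29 1/x^3 dx = 0.0549610.
Boundary: ½(f(3) + f(29)) = ½(0.0370370 + 4.10021e-05) = 0.0185390.
Integral + boundary = 0.0735000.
Order-1 term: 1/12 · (-4.24160e-06 − (-0.0370370)) = 0.00308607.
Partial sum through k=1: 0.0765861.
Order-2 term: −1/720 · (-1.00870e-07 − (-0.0823045)) = -0.000114312.
Partial sum through k=2: 0.0764718.
Order-3 term: 1/30240 · (-5.03752e-09 − (-0.384088)) = 1.27013e-05.

S_3 ≈ 0.0764845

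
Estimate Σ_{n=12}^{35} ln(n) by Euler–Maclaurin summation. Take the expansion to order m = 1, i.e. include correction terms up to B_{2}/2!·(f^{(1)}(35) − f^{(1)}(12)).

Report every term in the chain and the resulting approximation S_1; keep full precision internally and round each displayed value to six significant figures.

S_1 ≈ 74.6339

The integral term ∫_12^35 ln(x) dx = 71.6183.
Boundary: ½(f(12) + f(35)) = ½(2.48491 + 3.55535) = 3.02013.
Integral + boundary = 74.6384.
k=1: B_{2}/(2)! × [f^{(1)}(35) − f^{(1)}(12)] = 1/12 × (0.0285714 − 0.0833333) = -0.00456349.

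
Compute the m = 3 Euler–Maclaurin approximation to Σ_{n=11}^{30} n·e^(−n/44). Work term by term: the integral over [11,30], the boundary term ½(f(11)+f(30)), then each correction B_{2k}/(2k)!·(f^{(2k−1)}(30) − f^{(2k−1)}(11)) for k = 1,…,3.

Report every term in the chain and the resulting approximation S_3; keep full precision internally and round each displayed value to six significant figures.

Integral: ∫_11^30 x·e^(−x/44) dx = 238.149.
Boundary: ½(f(11) + f(30)) = ½(8.56681 + 15.1709) = 11.8689.
Integral + boundary = 250.018.
Correction k=1: B_{2}/2! · (f^{(1)}(30) − f^{(1)}(11)) = 1/12 · (0.160903 − 0.584101) = -0.0352664.
After k=1: 249.983.
Correction k=2: B_{4}/4! · (f^{(3)}(30) − f^{(3)}(11)) = −1/720 · (0.000605525 − 0.00110625) = 6.95453e-07.
After k=2: 249.983.
Correction k=3: B_{6}/6! · (f^{(5)}(30) − f^{(5)}(11)) = 1/30240 · (5.82613e-07 − 9.86982e-07) = -1.33720e-11.

S_3 ≈ 249.983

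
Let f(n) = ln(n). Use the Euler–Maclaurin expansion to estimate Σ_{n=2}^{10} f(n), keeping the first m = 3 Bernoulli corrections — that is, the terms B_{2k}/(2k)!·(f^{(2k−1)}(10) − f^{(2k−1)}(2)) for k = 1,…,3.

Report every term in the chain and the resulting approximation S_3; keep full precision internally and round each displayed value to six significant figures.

The integral term ∫_2^10 ln(x) dx = 13.6396.
Endpoint term: (f(2) + f(10))/2 = (0.693147 + 2.30259)/2 = 1.49787.
Integral + boundary = 15.1374.
Correction k=1: B_{2}/2! · (f^{(1)}(10) − f^{(1)}(2)) = 1/12 · (0.100000 − 0.500000) = -0.0333333.
Running total after k=1: 15.1041.
Correction k=2: B_{4}/4! · (f^{(3)}(10) − f^{(3)}(2)) = −1/720 · (0.00200000 − 0.250000) = 0.000344444.
Running total after k=2: 15.1044.
Correction k=3: B_{6}/6! · (f^{(5)}(10) − f^{(5)}(2)) = 1/30240 · (0.000240000 − 0.750000) = -2.47937e-05.

S_3 ≈ 15.1044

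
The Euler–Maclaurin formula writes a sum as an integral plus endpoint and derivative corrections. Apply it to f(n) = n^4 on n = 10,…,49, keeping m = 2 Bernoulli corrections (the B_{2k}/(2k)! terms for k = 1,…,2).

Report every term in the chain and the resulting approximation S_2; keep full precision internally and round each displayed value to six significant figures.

S_2 ≈ 5.94013e+07

The integral term ∫_10^49 x^4 dx = 5.64750e+07.
Endpoint term: (f(10) + f(49))/2 = (10000.0 + 5.76480e+06)/2 = 2.88740e+06.
Integral + boundary = 5.93625e+07.
Order-1 term: 1/12 · (470596 − 4000.00) = 38883.0.
Partial sum through k=1: 5.94013e+07.
Order-2 term: −1/720 · (1176.00 − 240.000) = -1.30000.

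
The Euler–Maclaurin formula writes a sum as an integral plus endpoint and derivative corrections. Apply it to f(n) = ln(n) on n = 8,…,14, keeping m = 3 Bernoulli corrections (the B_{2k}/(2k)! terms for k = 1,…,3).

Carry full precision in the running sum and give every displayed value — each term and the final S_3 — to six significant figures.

Integral: ∫_8^14 ln(x) dx = 14.3113.
Endpoint term: (f(8) + f(14))/2 = (2.07944 + 2.63906)/2 = 2.35925.
Running total after boundary: 16.6705.
Order-1 term: 1/12 · (0.0714286 − 0.125000) = -0.00446429.
Partial sum through k=1: 16.6661.
Order-2 term: −1/720 · (0.000728863 − 0.00390625) = 4.41304e-06.
Partial sum through k=2: 16.6661.
Order-3 term: 1/30240 · (4.46243e-05 − 0.000732422) = -2.27446e-08.

S_3 ≈ 16.6661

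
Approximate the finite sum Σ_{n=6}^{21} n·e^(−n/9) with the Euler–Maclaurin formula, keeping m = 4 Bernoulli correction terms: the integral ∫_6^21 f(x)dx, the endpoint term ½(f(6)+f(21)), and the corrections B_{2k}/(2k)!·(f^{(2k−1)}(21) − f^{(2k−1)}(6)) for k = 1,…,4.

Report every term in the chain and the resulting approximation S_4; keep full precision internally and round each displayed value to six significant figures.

The integral term ∫_6^21 x·e^(−x/9) dx = 43.1289.
Boundary: ½(f(6) + f(21)) = ½(3.08050 + 2.03641) = 2.55846.
Integral + boundary = 45.6873.
k=1: B_{2}/(2)! × [f^{(1)}(21) − f^{(1)}(6)] = 1/12 × (-0.129296 − 0.171139) = -0.0250362.
Partial sum through k=1: 45.6623.
k=2: B_{4}/(4)! × [f^{(3)}(21) − f^{(3)}(6)] = −1/720 × (0.000798123 − 0.0147898) = 1.94329e-05.
Partial sum through k=2: 45.6623.
k=3: B_{6}/(6)! × [f^{(5)}(21) − f^{(5)}(6)] = 1/30240 × (3.94135e-05 − 0.000339096) = -9.91013e-09.
Partial sum through k=3: 45.6623.
k=4: B_{8}/(8)! × [f^{(7)}(21) − f^{(7)}(6)] = −1/1209600 × (8.51526e-07 − 6.11854e-06) = 4.35434e-12.

S_4 ≈ 45.6623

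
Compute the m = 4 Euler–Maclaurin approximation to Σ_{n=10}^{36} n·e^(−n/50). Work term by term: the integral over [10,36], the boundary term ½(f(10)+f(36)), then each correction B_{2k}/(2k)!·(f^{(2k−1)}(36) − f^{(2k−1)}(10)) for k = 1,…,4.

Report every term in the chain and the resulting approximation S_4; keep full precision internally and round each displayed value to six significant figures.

∫_10^36 x·e^(−x/50) dx evaluates to 363.158.
Boundary: ½(f(10) + f(36)) = ½(8.18731 + 17.5231) = 12.8552.
Running total after boundary: 376.013.
Correction k=1: B_{2}/2! · (f^{(1)}(36) − f^{(1)}(10)) = 1/12 · (0.136291 − 0.654985) = -0.0432245.
Running total after k=1: 375.970.
Correction k=2: B_{4}/4! · (f^{(3)}(36) − f^{(3)}(10)) = −1/720 · (0.000443918 − 0.000916978) = 6.57028e-07.
Running total after k=2: 375.970.
Correction k=3: B_{6}/6! · (f^{(5)}(36) − f^{(5)}(10)) = 1/30240 · (3.33328e-07 − 6.28785e-07) = -9.77041e-12.
Running total after k=3: 375.970.
Correction k=4: B_{8}/8! · (f^{(7)}(36) − f^{(7)}(10)) = −1/1209600 · (1.95635e-10 − 3.56312e-10) = 1.32834e-16.

S_4 ≈ 375.970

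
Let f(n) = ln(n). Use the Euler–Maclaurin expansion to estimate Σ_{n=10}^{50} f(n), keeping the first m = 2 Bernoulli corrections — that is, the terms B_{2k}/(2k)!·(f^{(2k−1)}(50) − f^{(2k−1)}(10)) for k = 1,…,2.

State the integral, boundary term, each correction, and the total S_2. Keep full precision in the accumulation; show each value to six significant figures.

S_2 ≈ 135.676

Integral: ∫_10^50 ln(x) dx = 132.575.
Endpoint term: (f(10) + f(50))/2 = (2.30259 + 3.91202)/2 = 3.10730.
Integral + boundary = 135.683.
k=1: B_{2}/(2)! × [f^{(1)}(50) − f^{(1)}(10)] = 1/12 × (0.0200000 − 0.100000) = -0.00666667.
After k=1: 135.676.
k=2: B_{4}/(4)! × [f^{(3)}(50) − f^{(3)}(10)] = −1/720 × (1.60000e-05 − 0.00200000) = 2.75556e-06.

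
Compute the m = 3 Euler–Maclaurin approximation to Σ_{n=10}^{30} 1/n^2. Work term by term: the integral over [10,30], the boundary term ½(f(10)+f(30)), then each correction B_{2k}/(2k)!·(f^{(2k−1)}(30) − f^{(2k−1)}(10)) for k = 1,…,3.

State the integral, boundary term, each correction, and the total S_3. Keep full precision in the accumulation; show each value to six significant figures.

S_3 ≈ 0.0723824

The integral term ∫_10^30 1/x^2 dx = 0.0666667.
½[f(10) + f(30)] = ½[0.0100000 + 0.00111111] = 0.00555556.
Running total after boundary: 0.0722222.
Order-1 term: 1/12 · (-7.40741e-05 − (-0.00200000)) = 0.000160494.
Running total after k=1: 0.0723827.
Order-2 term: −1/720 · (-9.87654e-07 − (-0.000240000)) = -3.31962e-07.
Running total after k=2: 0.0723824.
Order-3 term: 1/30240 · (-3.29218e-08 − (-7.20000e-05)) = 2.37986e-09.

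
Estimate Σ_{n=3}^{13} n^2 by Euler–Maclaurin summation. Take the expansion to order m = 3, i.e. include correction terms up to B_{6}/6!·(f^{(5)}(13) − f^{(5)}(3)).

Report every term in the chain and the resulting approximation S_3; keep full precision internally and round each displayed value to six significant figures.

The integral term ∫_3^13 x^2 dx = 723.333.
Boundary: ½(f(3) + f(13)) = ½(9.00000 + 169.000) = 89.0000.
Running total after boundary: 812.333.
k=1: B_{2}/(2)! × [f^{(1)}(13) − f^{(1)}(3)] = 1/12 × (26.0000 − 6.00000) = 1.66667.
Partial sum through k=1: 814.000.
k=2: B_{4}/(4)! × [f^{(3)}(13) − f^{(3)}(3)] = −1/720 × (0.00000 − 0.00000) = 0.00000.
Partial sum through k=2: 814.000.
k=3: B_{6}/(6)! × [f^{(5)}(13) − f^{(5)}(3)] = 1/30240 × (0.00000 − 0.00000) = 0.00000.

S_3 ≈ 814.000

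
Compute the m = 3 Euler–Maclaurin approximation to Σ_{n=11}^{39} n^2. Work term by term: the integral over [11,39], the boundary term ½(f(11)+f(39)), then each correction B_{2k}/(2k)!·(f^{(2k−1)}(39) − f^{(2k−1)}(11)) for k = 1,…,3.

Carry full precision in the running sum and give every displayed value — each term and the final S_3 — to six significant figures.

S_3 ≈ 20155.0

∫_11^39 x^2 dx evaluates to 19329.3.
Boundary: ½(f(11) + f(39)) = ½(121.000 + 1521.00) = 821.000.
Running total after boundary: 20150.3.
Correction k=1: B_{2}/2! · (f^{(1)}(39) − f^{(1)}(11)) = 1/12 · (78.0000 − 22.0000) = 4.66667.
Partial sum through k=1: 20155.0.
Correction k=2: B_{4}/4! · (f^{(3)}(39) − f^{(3)}(11)) = −1/720 · (0.00000 − 0.00000) = 0.00000.
Partial sum through k=2: 20155.0.
Correction k=3: B_{6}/6! · (f^{(5)}(39) − f^{(5)}(11)) = 1/30240 · (0.00000 − 0.00000) = 0.00000.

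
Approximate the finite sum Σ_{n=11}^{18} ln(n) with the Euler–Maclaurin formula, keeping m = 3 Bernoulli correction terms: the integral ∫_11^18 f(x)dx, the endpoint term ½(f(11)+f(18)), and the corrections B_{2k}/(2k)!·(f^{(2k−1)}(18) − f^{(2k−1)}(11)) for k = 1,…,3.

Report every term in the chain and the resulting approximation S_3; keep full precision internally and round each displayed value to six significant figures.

S_3 ≈ 21.2910

Integral: ∫_11^18 ln(x) dx = 18.6498.
Endpoint term: (f(11) + f(18))/2 = (2.39790 + 2.89037)/2 = 2.64413.
Running total after boundary: 21.2940.
Correction k=1: B_{2}/2! · (f^{(1)}(18) − f^{(1)}(11)) = 1/12 · (0.0555556 − 0.0909091) = -0.00294613.
Running total after k=1: 21.2910.
Correction k=2: B_{4}/4! · (f^{(3)}(18) − f^{(3)}(11)) = −1/720 · (0.000342936 − 0.00150263) = 1.61069e-06.
Running total after k=2: 21.2910.
Correction k=3: B_{6}/6! · (f^{(5)}(18) − f^{(5)}(11)) = 1/30240 · (1.27013e-05 − 0.000149021) = -4.50793e-09.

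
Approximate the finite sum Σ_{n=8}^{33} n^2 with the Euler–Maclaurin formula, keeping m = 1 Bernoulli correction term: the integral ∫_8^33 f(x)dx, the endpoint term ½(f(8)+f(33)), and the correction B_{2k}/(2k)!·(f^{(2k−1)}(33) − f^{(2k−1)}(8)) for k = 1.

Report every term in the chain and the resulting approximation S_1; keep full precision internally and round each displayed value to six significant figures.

∫_8^33 x^2 dx evaluates to 11808.3.
Boundary: ½(f(8) + f(33)) = ½(64.0000 + 1089.00) = 576.500.
So far: 12384.8.
k=1: B_{2}/(2)! × [f^{(1)}(33) − f^{(1)}(8)] = 1/12 × (66.0000 − 16.0000) = 4.16667.

S_1 ≈ 12389.0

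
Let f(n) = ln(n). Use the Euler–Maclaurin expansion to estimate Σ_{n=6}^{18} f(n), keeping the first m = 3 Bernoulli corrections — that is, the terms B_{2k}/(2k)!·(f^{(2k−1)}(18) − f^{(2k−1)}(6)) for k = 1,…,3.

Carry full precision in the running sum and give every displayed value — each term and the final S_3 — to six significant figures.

∫_6^18 ln(x) dx evaluates to 29.2761.
Boundary: ½(f(6) + f(18)) = ½(1.79176 + 2.89037) = 2.34107.
So far: 31.6172.
Correction k=1: B_{2}/2! · (f^{(1)}(18) − f^{(1)}(6)) = 1/12 · (0.0555556 − 0.166667) = -0.00925926.
Partial sum through k=1: 31.6079.
Correction k=2: B_{4}/4! · (f^{(3)}(18) − f^{(3)}(6)) = −1/720 · (0.000342936 − 0.00925926) = 1.23838e-05.
Partial sum through k=2: 31.6080.
Correction k=3: B_{6}/6! · (f^{(5)}(18) − f^{(5)}(6)) = 1/30240 · (1.27013e-05 − 0.00308642) = -1.01644e-07.

S_3 ≈ 31.6080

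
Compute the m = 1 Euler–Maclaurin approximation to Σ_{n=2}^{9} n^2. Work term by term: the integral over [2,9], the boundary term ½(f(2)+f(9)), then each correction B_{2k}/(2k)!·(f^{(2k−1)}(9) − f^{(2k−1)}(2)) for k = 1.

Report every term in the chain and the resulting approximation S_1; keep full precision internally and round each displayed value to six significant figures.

∫_2^9 x^2 dx evaluates to 240.333.
Endpoint term: (f(2) + f(9))/2 = (4.00000 + 81.0000)/2 = 42.5000.
Running total after boundary: 282.833.
k=1: B_{2}/(2)! × [f^{(1)}(9) − f^{(1)}(2)] = 1/12 × (18.0000 − 4.00000) = 1.16667.

S_1 ≈ 284.000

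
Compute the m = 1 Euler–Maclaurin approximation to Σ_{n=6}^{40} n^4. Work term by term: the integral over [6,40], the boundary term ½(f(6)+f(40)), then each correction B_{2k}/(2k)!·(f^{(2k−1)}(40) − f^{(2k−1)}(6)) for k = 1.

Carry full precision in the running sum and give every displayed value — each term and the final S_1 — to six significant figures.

The integral term ∫_6^40 x^4 dx = 2.04784e+07.
Boundary: ½(f(6) + f(40)) = ½(1296.00 + 2.56000e+06) = 1.28065e+06.
Integral + boundary = 2.17591e+07.
Correction k=1: B_{2}/2! · (f^{(1)}(40) − f^{(1)}(6)) = 1/12 · (256000 − 864.000) = 21261.3.

S_1 ≈ 2.17804e+07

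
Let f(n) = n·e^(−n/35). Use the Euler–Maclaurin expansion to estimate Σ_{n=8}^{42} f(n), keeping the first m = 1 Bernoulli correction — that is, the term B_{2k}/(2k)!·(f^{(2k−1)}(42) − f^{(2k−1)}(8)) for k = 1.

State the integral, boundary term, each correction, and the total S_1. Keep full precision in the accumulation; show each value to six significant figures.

Integral: ∫_8^42 x·e^(−x/35) dx = 385.764.
Endpoint term: (f(8) + f(42))/2 = (6.36536 + 12.6502)/2 = 9.50776.
So far: 395.272.
Order-1 term: 1/12 · (-0.0602388 − 0.613802) = -0.0561701.

S_1 ≈ 395.216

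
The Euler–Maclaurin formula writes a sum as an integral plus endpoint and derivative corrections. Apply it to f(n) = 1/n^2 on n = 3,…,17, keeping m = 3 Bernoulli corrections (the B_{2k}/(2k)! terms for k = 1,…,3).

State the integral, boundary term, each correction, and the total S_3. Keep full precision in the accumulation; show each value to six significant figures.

S_3 ≈ 0.337808

∫_3^17 1/x^2 dx evaluates to 0.274510.
Endpoint term: (f(3) + f(17))/2 = (0.111111 + 0.00346021)/2 = 0.0572857.
Integral + boundary = 0.331795.
k=1: B_{2}/(2)! × [f^{(1)}(17) − f^{(1)}(3)] = 1/12 × (-0.000407083 − (-0.0740741)) = 0.00613892.
After k=1: 0.337934.
k=2: B_{4}/(4)! × [f^{(3)}(17) − f^{(3)}(3)] = −1/720 × (-1.69031e-05 − (-0.0987654)) = -0.000137151.
After k=2: 0.337797.
k=3: B_{6}/(6)! × [f^{(5)}(17) − f^{(5)}(3)] = 1/30240 × (-1.75465e-06 − (-0.329218)) = 1.08868e-05.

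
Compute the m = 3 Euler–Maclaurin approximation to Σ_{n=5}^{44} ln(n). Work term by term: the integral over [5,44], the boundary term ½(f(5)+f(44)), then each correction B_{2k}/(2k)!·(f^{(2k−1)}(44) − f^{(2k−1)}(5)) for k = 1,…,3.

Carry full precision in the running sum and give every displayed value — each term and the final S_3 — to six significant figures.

∫_5^44 ln(x) dx evaluates to 119.457.
Boundary: ½(f(5) + f(44)) = ½(1.60944 + 3.78419) = 2.69681.
Running total after boundary: 122.154.
Order-1 term: 1/12 · (0.0227273 − 0.200000) = -0.0147727.
Running total after k=1: 122.139.
Order-2 term: −1/720 · (2.34786e-05 − 0.0160000) = 2.21896e-05.
Running total after k=2: 122.139.
Order-3 term: 1/30240 · (1.45528e-07 − 0.00768000) = -2.53963e-07.

S_3 ≈ 122.139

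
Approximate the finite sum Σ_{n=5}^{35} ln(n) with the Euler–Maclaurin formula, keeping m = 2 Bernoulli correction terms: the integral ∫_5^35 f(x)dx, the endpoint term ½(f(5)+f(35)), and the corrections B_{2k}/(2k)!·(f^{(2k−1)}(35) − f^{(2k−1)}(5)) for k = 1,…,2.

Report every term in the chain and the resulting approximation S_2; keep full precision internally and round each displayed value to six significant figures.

∫_5^35 ln(x) dx evaluates to 86.3900.
Boundary: ½(f(5) + f(35)) = ½(1.60944 + 3.55535) = 2.58239.
Integral + boundary = 88.9724.
Correction k=1: B_{2}/2! · (f^{(1)}(35) − f^{(1)}(5)) = 1/12 · (0.0285714 − 0.200000) = -0.0142857.
Partial sum through k=1: 88.9581.
Correction k=2: B_{4}/4! · (f^{(3)}(35) − f^{(3)}(5)) = −1/720 · (4.66472e-05 − 0.0160000) = 2.21574e-05.

S_2 ≈ 88.9581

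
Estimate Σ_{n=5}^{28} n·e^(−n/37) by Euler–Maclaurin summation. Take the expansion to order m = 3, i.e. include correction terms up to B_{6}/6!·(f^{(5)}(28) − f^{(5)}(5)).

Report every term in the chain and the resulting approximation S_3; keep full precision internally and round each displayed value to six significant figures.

S_3 ≈ 237.879

The integral term ∫_5^28 x·e^(−x/37) dx = 229.180.
Endpoint term: (f(5) + f(28))/2 = (4.36799 + 13.1372)/2 = 8.75259.
So far: 237.932.
Order-1 term: 1/12 · (0.114126 − 0.755544) = -0.0534515.
Partial sum through k=1: 237.879.
Order-2 term: −1/720 · (0.000768808 − 0.00182815) = 1.47131e-06.
Partial sum through k=2: 237.879.
Order-3 term: 1/30240 · (1.06227e-06 − 2.26765e-06) = -3.98603e-11.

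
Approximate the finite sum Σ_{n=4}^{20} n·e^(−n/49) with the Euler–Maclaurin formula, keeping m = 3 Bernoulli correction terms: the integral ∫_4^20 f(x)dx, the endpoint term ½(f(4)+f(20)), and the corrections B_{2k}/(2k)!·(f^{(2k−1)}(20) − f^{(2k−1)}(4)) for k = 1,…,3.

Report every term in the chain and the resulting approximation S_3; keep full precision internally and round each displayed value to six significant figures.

S_3 ≈ 153.950

The integral term ∫_4^20 x·e^(−x/49) dx = 145.496.
Endpoint term: (f(4) + f(20))/2 = (3.68644 + 13.2974)/2 = 8.49192.
Running total after boundary: 153.988.
k=1: B_{2}/(2)! × [f^{(1)}(20) − f^{(1)}(4)] = 1/12 × (0.393495 − 0.846377) = -0.0377402.
Partial sum through k=1: 153.950.
k=2: B_{4}/(4)! × [f^{(3)}(20) − f^{(3)}(4)] = −1/720 × (0.000717716 − 0.00112020) = 5.59005e-07.
Partial sum through k=2: 153.950.
k=3: B_{6}/(6)! × [f^{(5)}(20) − f^{(5)}(4)] = 1/30240 × (5.29589e-07 − 7.86292e-07) = -8.48886e-12.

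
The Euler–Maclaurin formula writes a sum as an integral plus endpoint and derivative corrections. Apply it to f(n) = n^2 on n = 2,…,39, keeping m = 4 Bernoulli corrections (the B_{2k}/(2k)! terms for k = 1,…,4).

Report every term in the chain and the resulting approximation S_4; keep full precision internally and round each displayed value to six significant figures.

∫_2^39 x^2 dx evaluates to 19770.3.
½[f(2) + f(39)] = ½[4.00000 + 1521.00] = 762.500.
So far: 20532.8.
Order-1 term: 1/12 · (78.0000 − 4.00000) = 6.16667.
Running total after k=1: 20539.0.
Order-2 term: −1/720 · (0.00000 − 0.00000) = 0.00000.
Running total after k=2: 20539.0.
Order-3 term: 1/30240 · (0.00000 − 0.00000) = 0.00000.
Running total after k=3: 20539.0.
Order-4 term: −1/1209600 · (0.00000 − 0.00000) = 0.00000.

S_4 ≈ 20539.0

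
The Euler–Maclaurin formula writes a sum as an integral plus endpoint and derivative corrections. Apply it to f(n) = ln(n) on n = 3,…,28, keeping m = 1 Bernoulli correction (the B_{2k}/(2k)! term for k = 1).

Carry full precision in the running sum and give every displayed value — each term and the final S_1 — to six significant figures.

S_1 ≈ 67.1965

Integral: ∫_3^28 ln(x) dx = 65.0059.
Endpoint term: (f(3) + f(28))/2 = (1.09861 + 3.33220)/2 = 2.21541.
Running total after boundary: 67.2213.
Correction k=1: B_{2}/2! · (f^{(1)}(28) − f^{(1)}(3)) = 1/12 · (0.0357143 − 0.333333) = -0.0248016.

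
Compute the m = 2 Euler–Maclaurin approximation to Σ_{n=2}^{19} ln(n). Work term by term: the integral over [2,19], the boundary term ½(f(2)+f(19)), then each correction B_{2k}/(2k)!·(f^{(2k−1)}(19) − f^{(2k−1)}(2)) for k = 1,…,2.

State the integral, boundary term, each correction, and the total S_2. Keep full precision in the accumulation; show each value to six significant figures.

The integral term ∫_2^19 ln(x) dx = 37.5580.
½[f(2) + f(19)] = ½[0.693147 + 2.94444] = 1.81879.
Running total after boundary: 39.3768.
Order-1 term: 1/12 · (0.0526316 − 0.500000) = -0.0372807.
Partial sum through k=1: 39.3396.
Order-2 term: −1/720 · (0.000291588 − 0.250000) = 0.000346817.

S_2 ≈ 39.3399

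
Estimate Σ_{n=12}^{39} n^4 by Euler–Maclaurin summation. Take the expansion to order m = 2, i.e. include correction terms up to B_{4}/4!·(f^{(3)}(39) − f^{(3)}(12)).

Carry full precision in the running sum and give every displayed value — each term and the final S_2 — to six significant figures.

S_2 ≈ 1.91814e+07

The integral term ∫_12^39 x^4 dx = 1.79951e+07.
½[f(12) + f(39)] = ½[20736.0 + 2.31344e+06] = 1.16709e+06.
Running total after boundary: 1.91622e+07.
Correction k=1: B_{2}/2! · (f^{(1)}(39) − f^{(1)}(12)) = 1/12 · (237276 − 6912.00) = 19197.0.
After k=1: 1.91814e+07.
Correction k=2: B_{4}/4! · (f^{(3)}(39) − f^{(3)}(12)) = −1/720 · (936.000 − 288.000) = -0.900000.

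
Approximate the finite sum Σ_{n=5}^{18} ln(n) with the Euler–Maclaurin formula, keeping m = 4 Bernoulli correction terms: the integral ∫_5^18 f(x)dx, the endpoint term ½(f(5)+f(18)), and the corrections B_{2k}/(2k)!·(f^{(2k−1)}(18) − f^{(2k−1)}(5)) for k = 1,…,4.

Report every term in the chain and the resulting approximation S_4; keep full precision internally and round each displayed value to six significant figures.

∫_5^18 ln(x) dx evaluates to 30.9795.
Endpoint term: (f(5) + f(18))/2 = (1.60944 + 2.89037)/2 = 2.24990.
Integral + boundary = 33.2294.
Correction k=1: B_{2}/2! · (f^{(1)}(18) − f^{(1)}(5)) = 1/12 · (0.0555556 − 0.200000) = -0.0120370.
After k=1: 33.2174.
Correction k=2: B_{4}/4! · (f^{(3)}(18) − f^{(3)}(5)) = −1/720 · (0.000342936 − 0.0160000) = 2.17459e-05.
After k=2: 33.2174.
Correction k=3: B_{6}/6! · (f^{(5)}(18) − f^{(5)}(5)) = 1/30240 · (1.27013e-05 − 0.00768000) = -2.53548e-07.
After k=3: 33.2174.
Correction k=4: B_{8}/8! · (f^{(7)}(18) − f^{(7)}(5)) = −1/1209600 · (1.17605e-06 − 0.00921600) = 7.61808e-09.

S_4 ≈ 33.2174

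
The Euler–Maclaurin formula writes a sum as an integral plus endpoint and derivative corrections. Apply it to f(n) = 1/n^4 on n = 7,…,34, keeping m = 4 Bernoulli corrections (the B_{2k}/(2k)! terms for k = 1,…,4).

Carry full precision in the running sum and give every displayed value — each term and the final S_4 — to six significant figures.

S_4 ≈ 0.00119159

Integral: ∫_7^34 1/x^4 dx = 0.000963336.
½[f(7) + f(34)] = ½[0.000416493 + 7.48315e-07] = 0.000208621.
Integral + boundary = 0.00117196.
Correction k=1: B_{2}/2! · (f^{(1)}(34) − f^{(1)}(7)) = 1/12 · (-8.80370e-08 − (-0.000237996)) = 1.98257e-05.
Partial sum through k=1: 0.00119178.
Correction k=2: B_{4}/4! · (f^{(3)}(34) − f^{(3)}(7)) = −1/720 · (-2.28470e-09 − (-0.000145712)) = -2.02374e-07.
Partial sum through k=2: 0.00119158.
Correction k=3: B_{6}/6! · (f^{(5)}(34) − f^{(5)}(7)) = 1/30240 · (-1.10677e-10 − (-0.000166528)) = 5.50687e-09.
Partial sum through k=3: 0.00119159.
Correction k=4: B_{8}/8! · (f^{(7)}(34) − f^{(7)}(7)) = −1/1209600 · (-8.61675e-12 − (-0.000305868)) = -2.52867e-10.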